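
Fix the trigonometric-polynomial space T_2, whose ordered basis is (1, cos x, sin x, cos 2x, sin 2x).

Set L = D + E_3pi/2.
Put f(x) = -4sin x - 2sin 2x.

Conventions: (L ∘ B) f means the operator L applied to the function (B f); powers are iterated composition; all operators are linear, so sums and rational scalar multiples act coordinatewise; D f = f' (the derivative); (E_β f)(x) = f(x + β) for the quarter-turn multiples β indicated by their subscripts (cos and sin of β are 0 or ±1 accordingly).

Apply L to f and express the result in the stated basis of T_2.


the result is g(x) = -4cos 2x + 2sin 2x

D f = -4cos x - 4cos 2x
E_3pi/2 f = 4cos x + 2sin 2x
(D + E_3pi/2) f = -4cos 2x + 2sin 2x


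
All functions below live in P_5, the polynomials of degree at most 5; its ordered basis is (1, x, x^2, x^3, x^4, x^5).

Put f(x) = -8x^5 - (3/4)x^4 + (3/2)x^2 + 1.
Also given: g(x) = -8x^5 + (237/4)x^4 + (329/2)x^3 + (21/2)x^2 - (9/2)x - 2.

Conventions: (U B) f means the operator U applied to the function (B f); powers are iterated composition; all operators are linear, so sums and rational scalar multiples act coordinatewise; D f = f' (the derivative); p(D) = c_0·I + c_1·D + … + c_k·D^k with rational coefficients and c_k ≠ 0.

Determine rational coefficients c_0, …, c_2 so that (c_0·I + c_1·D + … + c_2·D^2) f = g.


p(D) = I − (3/2)·D − D^2, i.e. c_0 = 1, c_1 = -3/2, c_2 = -1

D^0 f = -8x^5 - (3/4)x^4 + (3/2)x^2 + 1
D^1 f = -40x^4 - 3x^3 + 3x
D^2 f = -160x^3 - 9x^2 + 3
matching coefficients of g against c_0 f + c_1 Df + … from the top degree down determines the c_i
solution: c_0 = 1, c_1 = -3/2, c_2 = -1


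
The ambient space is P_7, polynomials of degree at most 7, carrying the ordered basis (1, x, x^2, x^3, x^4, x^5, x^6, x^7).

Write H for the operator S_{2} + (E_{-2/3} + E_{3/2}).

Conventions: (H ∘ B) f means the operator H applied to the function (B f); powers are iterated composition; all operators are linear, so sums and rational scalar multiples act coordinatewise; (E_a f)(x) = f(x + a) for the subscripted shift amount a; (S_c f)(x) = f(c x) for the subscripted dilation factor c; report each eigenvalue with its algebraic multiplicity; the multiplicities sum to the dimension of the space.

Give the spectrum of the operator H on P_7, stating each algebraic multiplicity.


λ = 3 (multiplicity 1), λ = 4 (multiplicity 1), λ = 6 (multiplicity 1), λ = 10 (multiplicity 1), λ = 18 (multiplicity 1), λ = 34 (multiplicity 1), λ = 66 (multiplicity 1), λ = 130 (multiplicity 1)

image of 1: 3
image of x: 4x + 5/6
image of x^2: 6x^2 + (5/3)x + 97/36
image of x^3: 10x^3 + (5/2)x^2 + (97/12)x + 665/216
image of x^4: 18x^4 + (10/3)x^3 + (97/6)x^2 + (665/54)x + 6817/1296
image of x^5: 34x^5 + (25/6)x^4 + (485/18)x^3 + (3325/108)x^2 + (34085/1296)x + 58025/7776
image of x^6: 66x^6 + 5x^5 + (485/12)x^4 + (3325/54)x^3 + (34085/432)x^2 + (58025/1296)x + 535537/46656
image of x^7: 130x^7 + (35/6)x^6 + (679/12)x^5 + (23275/216)x^4 + (238595/1296)x^3 + (406175/2592)x^2 + (3748759/46656)x + 4766585/279936
the matrix is upper triangular; its diagonal is (3, 4, 6, 10, 18, 34, 66, 130)
for a triangular matrix the eigenvalues are the diagonal entries, with algebraic multiplicity their repetition count


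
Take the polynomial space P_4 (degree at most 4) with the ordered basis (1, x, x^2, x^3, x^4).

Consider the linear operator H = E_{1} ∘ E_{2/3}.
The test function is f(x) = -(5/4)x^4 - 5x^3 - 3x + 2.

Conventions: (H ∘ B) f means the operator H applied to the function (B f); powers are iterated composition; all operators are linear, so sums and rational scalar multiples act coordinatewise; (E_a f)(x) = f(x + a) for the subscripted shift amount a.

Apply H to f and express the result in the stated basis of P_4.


g(x) = -(5/4)x^4 - (40/3)x^3 - (275/6)x^2 - (1831/27)x - 11597/324

E_{2/3} f = -(5/4)x^4 - (25/3)x^3 - (40/3)x^2 - (301/27)x - 140/81
E_{1} E_{2/3} f = -(5/4)x^4 - (40/3)x^3 - (275/6)x^2 - (1831/27)x - 11597/324


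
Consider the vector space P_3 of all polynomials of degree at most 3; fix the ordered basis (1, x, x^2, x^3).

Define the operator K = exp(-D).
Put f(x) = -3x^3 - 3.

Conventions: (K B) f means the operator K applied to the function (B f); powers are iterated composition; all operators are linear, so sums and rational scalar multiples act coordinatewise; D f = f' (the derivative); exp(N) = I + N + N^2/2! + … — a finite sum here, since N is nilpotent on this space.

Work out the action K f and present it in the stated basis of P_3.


order-1 term: 9x^2
order-2 term: -9x
order-3 term: 3
the series for exp(-D) f terminates at order 3
exp(-D) f = -3x^3 + 9x^2 - 9x

the image equals g(x) = -3x^3 + 9x^2 - 9x


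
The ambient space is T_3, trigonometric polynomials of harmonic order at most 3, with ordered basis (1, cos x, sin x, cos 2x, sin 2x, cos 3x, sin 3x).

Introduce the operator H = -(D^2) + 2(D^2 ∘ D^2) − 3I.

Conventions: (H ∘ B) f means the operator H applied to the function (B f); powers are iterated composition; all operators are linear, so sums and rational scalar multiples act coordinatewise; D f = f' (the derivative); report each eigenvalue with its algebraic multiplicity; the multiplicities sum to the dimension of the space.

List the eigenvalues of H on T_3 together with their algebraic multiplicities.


λ = -3 (multiplicity 1), λ = 0 (multiplicity 2), λ = 33 (multiplicity 2), λ = 168 (multiplicity 2)

image of 1: -3
image of cos x: 0
image of sin x: 0
image of cos 2x: 33cos 2x
image of sin 2x: 33sin 2x
image of cos 3x: 168cos 3x
image of sin 3x: 168sin 3x
the matrix is diagonal; its diagonal is (-3, 0, 0, 33, 33, 168, 168)
for a triangular matrix the eigenvalues are the diagonal entries, with algebraic multiplicity their repetition count


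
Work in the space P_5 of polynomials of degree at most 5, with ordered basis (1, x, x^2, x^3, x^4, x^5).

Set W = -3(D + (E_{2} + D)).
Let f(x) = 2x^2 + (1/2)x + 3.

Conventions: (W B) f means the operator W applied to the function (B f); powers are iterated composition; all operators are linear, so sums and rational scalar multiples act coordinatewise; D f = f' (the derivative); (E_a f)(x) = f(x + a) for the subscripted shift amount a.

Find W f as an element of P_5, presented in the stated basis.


D f = 4x + 1/2
E_{2} f = 2x^2 + (17/2)x + 12
D f = 4x + 1/2
(E_{2} + D) f = 2x^2 + (25/2)x + 25/2
(D + (E_{2} + D)) f = 2x^2 + (33/2)x + 13
(-3(D + (E_{2} + D))) f = -6x^2 - (99/2)x - 39

g(x) = -6x^2 - (99/2)x - 39


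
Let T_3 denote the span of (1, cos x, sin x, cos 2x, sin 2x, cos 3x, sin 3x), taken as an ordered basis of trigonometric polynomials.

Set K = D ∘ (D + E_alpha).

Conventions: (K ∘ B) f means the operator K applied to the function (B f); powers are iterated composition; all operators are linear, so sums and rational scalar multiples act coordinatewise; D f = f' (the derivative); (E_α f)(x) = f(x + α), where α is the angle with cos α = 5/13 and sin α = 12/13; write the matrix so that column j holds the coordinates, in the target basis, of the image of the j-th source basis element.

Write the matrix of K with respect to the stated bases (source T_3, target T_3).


the matrix is [[0, 0, 0, 0, 0, 0, 0]; [0, -25/13, 5/13, 0, 0, 0, 0]; [0, -5/13, -25/13, 0, 0, 0, 0]; [0, 0, 0, -916/169, -238/169, 0, 0]; [0, 0, 0, 238/169, -916/169, 0, 0]; [0, 0, 0, 0, 0, -17289/2197, -6105/2197]; [0, 0, 0, 0, 0, 6105/2197, -17289/2197]] (rows listed top to bottom)

image of 1: 0
image of cos x: -(25/13)cos x - (5/13)sin x
image of sin x: (5/13)cos x - (25/13)sin x
image of cos 2x: -(916/169)cos 2x + (238/169)sin 2x
image of sin 2x: -(238/169)cos 2x - (916/169)sin 2x
image of cos 3x: -(17289/2197)cos 3x + (6105/2197)sin 3x
image of sin 3x: -(6105/2197)cos 3x - (17289/2197)sin 3x
each image's coordinates form column j of the matrix


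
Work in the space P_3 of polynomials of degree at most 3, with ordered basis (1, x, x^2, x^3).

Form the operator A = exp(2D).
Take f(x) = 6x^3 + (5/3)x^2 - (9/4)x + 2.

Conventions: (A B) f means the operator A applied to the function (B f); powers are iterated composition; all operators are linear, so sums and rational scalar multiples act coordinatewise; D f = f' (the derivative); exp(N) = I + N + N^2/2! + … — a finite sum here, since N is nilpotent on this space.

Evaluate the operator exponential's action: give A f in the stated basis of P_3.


the image equals g(x) = 6x^3 + (113/3)x^2 + (917/12)x + 313/6

order-1 term: 36x^2 + (20/3)x - 9/2
order-2 term: 72x + 20/3
order-3 term: 48
the series for exp(2D) f terminates at order 3
exp(2D) f = 6x^3 + (113/3)x^2 + (917/12)x + 313/6


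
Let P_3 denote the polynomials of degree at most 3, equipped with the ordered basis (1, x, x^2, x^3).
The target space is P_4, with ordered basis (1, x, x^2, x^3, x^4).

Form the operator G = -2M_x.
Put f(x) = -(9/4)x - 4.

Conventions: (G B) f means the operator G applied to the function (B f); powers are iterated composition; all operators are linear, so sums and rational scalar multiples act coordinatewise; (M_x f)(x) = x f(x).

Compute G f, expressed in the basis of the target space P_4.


M_x f = -(9/4)x^2 - 4x
(-2M_x) f = (9/2)x^2 + 8x

the result is g(x) = (9/2)x^2 + 8x


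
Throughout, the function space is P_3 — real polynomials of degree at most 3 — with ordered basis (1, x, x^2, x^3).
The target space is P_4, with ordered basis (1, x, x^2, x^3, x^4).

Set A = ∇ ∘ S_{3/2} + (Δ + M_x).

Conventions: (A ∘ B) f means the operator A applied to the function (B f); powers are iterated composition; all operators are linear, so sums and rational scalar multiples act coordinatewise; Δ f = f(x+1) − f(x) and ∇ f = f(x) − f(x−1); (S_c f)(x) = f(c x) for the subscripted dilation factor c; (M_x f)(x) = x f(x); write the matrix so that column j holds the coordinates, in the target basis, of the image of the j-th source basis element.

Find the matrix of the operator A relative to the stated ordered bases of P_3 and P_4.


the matrix is [[0, 5/2, -5/4, 35/8]; [1, 0, 13/2, -57/8]; [0, 1, 0, 105/8]; [0, 0, 1, 0]; [0, 0, 0, 1]] (rows listed top to bottom)

image of 1: x
image of x: x^2 + 5/2
image of x^2: x^3 + (13/2)x - 5/4
image of x^3: x^4 + (105/8)x^2 - (57/8)x + 35/8
each image's coordinates form column j of the matrix


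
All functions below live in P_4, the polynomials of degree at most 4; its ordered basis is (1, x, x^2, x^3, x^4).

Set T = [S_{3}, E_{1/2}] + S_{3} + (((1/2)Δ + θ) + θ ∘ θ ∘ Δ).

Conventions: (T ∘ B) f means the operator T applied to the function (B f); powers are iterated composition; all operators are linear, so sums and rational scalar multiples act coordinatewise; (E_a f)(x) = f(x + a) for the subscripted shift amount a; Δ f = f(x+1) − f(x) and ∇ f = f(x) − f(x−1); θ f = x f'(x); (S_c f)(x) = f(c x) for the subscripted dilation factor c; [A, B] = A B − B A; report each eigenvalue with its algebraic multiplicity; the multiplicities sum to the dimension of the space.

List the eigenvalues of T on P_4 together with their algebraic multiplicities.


image of 1: 1
image of x: 4x - 1/2
image of x^2: 11x^2 - 3x - 3/2
image of x^3: 30x^3 - (27/2)x^2 - (27/2)x - 11/4
image of x^4: 85x^4 - 70x^3 - 81x^2 - 33x - 9/2
the matrix is upper triangular; its diagonal is (1, 4, 11, 30, 85)
for a triangular matrix the eigenvalues are the diagonal entries, with algebraic multiplicity their repetition count

λ = 1 (multiplicity 1), λ = 4 (multiplicity 1), λ = 11 (multiplicity 1), λ = 30 (multiplicity 1), λ = 85 (multiplicity 1)


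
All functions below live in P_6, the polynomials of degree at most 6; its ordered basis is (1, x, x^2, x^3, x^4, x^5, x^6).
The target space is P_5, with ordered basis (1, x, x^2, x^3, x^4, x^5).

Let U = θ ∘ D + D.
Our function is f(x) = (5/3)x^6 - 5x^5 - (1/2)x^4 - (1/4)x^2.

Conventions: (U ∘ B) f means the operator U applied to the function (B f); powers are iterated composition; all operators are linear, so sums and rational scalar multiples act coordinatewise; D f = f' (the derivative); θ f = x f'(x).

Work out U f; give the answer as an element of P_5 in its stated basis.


D f = 10x^5 - 25x^4 - 2x^3 - (1/2)x
θ D f = 50x^5 - 100x^4 - 6x^3 - (1/2)x
D f = 10x^5 - 25x^4 - 2x^3 - (1/2)x
(θ ∘ D + D) f = 60x^5 - 125x^4 - 8x^3 - x

the result is g(x) = 60x^5 - 125x^4 - 8x^3 - x


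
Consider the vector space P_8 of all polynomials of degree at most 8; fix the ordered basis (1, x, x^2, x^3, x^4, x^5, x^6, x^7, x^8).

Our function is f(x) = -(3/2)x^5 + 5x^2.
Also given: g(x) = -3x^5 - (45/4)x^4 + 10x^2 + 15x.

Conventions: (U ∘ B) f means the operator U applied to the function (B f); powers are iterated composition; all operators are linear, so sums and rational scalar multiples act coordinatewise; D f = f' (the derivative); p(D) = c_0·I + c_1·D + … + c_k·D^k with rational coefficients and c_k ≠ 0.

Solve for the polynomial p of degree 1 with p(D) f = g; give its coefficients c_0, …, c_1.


D^0 f = -(3/2)x^5 + 5x^2
D^1 f = -(15/2)x^4 + 10x
matching coefficients of g against c_0 f + c_1 Df + … from the top degree down determines the c_i
solution: c_0 = 2, c_1 = 3/2

p(D) = 2·I + (3/2)·D, i.e. c_0 = 2, c_1 = 3/2


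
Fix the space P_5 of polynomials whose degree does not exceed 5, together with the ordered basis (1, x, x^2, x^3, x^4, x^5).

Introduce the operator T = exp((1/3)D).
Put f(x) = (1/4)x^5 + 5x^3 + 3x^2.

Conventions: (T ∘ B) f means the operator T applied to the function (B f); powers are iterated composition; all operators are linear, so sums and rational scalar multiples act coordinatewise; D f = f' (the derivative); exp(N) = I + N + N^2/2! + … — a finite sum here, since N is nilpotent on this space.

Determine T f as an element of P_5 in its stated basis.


the image equals g(x) = (1/4)x^5 + (5/12)x^4 + (95/18)x^3 + (437/54)x^2 + (1193/324)x + 505/972

order-1 term: (5/12)x^4 + 5x^2 + 2x
order-2 term: (5/18)x^3 + (5/3)x + 1/3
order-3 term: (5/54)x^2 + 5/27
order-4 term: (5/324)x
order-5 term: 1/972
the series for exp((1/3)D) f terminates at order 5
exp((1/3)D) f = (1/4)x^5 + (5/12)x^4 + (95/18)x^3 + (437/54)x^2 + (1193/324)x + 505/972


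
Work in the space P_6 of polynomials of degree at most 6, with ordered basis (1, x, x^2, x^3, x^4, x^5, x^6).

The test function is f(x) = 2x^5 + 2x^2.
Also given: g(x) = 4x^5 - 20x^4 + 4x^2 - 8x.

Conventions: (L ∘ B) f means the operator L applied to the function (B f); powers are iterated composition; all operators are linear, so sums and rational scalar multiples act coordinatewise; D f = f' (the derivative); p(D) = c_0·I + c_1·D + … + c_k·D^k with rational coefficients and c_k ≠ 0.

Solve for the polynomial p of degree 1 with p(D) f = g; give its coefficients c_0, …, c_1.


c_0 = 2, c_1 = -2

D^0 f = 2x^5 + 2x^2
D^1 f = 10x^4 + 4x
matching coefficients of g against c_0 f + c_1 Df + … from the top degree down determines the c_i
solution: c_0 = 2, c_1 = -2


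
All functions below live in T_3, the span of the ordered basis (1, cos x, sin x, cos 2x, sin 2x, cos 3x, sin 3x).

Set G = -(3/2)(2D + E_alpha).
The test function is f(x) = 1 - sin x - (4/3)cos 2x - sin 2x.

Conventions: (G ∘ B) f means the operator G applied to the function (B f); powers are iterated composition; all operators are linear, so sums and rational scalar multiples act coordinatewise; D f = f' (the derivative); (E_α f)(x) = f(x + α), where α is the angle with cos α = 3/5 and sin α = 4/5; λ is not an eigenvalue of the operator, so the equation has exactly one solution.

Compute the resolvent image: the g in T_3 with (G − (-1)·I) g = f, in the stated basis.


write g with unknown coordinates in the stated basis and equate coefficients in (G − (-1)·I) g = f
solving from the highest basis element down gives g = -2 - (84/353)cos x - (2/353)sin x - (2800/17211)cos 2x + (850/5737)sin 2x
check: G g = 3 + (84/353)cos x - (351/353)sin x - (6716/5737)cos 2x - (6587/5737)sin 2x
so G g − (-1)·g = 1 - sin x - (4/3)cos 2x - sin 2x = f ✓

g(x) = -2 - (84/353)cos x - (2/353)sin x - (2800/17211)cos 2x + (850/5737)sin 2x


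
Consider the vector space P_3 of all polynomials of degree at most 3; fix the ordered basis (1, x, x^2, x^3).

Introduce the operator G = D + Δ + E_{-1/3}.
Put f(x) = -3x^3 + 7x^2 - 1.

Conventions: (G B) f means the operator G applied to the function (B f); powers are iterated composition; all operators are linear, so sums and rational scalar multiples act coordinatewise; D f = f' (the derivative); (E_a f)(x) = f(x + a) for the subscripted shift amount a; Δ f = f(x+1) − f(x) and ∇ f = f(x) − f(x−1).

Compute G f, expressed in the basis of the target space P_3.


D f = -9x^2 + 14x
Δ f = -9x^2 + 5x + 4
E_{-1/3} f = -3x^3 + 10x^2 - (17/3)x - 1/9
(D + Δ + E_{-1/3}) f = -3x^3 - 8x^2 + (40/3)x + 35/9

g(x) = -3x^3 - 8x^2 + (40/3)x + 35/9


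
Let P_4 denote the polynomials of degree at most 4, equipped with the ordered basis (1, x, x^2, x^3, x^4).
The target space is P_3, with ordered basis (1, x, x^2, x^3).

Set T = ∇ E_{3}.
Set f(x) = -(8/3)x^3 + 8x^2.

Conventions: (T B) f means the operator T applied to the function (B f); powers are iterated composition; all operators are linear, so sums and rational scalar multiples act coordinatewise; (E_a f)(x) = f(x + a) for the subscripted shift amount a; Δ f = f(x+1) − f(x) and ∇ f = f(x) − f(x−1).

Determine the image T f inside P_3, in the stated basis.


E_{3} f = -(8/3)x^3 - 16x^2 - 24x
∇ E_{3} f = -8x^2 - 24x - 32/3

the image equals g(x) = -8x^2 - 24x - 32/3


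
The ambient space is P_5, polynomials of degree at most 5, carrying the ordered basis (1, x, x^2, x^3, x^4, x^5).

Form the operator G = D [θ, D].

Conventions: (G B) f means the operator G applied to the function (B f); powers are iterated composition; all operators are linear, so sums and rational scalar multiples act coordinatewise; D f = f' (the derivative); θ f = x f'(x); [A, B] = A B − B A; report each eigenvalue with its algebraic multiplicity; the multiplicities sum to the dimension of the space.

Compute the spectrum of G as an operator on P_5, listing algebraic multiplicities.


image of 1: 0
image of x: 0
image of x^2: -2
image of x^3: -6x
image of x^4: -12x^2
image of x^5: -20x^3
the matrix is upper triangular; its diagonal is (0, 0, 0, 0, 0, 0)
for a triangular matrix the eigenvalues are the diagonal entries, with algebraic multiplicity their repetition count

λ = 0 (multiplicity 6)


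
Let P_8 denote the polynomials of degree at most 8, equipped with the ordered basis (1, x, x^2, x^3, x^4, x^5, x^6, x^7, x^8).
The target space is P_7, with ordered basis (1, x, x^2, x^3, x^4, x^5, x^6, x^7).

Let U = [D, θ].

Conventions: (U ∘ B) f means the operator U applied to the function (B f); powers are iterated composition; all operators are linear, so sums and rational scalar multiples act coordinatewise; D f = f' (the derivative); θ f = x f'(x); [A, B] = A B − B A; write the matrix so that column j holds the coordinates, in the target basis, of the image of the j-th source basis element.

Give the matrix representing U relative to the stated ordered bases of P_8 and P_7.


image of 1: 0
image of x: 1
image of x^2: 2x
image of x^3: 3x^2
image of x^4: 4x^3
image of x^5: 5x^4
image of x^6: 6x^5
image of x^7: 7x^6
image of x^8: 8x^7
each image's coordinates form column j of the matrix

the matrix is [[0, 1, 0, 0, 0, 0, 0, 0, 0]; [0, 0, 2, 0, 0, 0, 0, 0, 0]; [0, 0, 0, 3, 0, 0, 0, 0, 0]; [0, 0, 0, 0, 4, 0, 0, 0, 0]; [0, 0, 0, 0, 0, 5, 0, 0, 0]; [0, 0, 0, 0, 0, 0, 6, 0, 0]; [0, 0, 0, 0, 0, 0, 0, 7, 0]; [0, 0, 0, 0, 0, 0, 0, 0, 8]] (rows listed top to bottom)


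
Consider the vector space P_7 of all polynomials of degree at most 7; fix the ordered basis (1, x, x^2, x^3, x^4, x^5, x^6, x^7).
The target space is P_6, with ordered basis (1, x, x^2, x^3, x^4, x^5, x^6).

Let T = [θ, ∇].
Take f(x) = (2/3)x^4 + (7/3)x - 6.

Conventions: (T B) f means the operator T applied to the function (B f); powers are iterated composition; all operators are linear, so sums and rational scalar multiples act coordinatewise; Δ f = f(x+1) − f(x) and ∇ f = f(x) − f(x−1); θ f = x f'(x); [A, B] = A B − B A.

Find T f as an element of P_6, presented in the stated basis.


∇ f = (8/3)x^3 - 4x^2 + (8/3)x + 5/3
θ ∇ f = 8x^3 - 8x^2 + (8/3)x
θ f = (8/3)x^4 + (7/3)x
∇ θ f = (32/3)x^3 - 16x^2 + (32/3)x - 1/3
[θ, ∇] f = -(8/3)x^3 + 8x^2 - 8x + 1/3

g(x) = -(8/3)x^3 + 8x^2 - 8x + 1/3


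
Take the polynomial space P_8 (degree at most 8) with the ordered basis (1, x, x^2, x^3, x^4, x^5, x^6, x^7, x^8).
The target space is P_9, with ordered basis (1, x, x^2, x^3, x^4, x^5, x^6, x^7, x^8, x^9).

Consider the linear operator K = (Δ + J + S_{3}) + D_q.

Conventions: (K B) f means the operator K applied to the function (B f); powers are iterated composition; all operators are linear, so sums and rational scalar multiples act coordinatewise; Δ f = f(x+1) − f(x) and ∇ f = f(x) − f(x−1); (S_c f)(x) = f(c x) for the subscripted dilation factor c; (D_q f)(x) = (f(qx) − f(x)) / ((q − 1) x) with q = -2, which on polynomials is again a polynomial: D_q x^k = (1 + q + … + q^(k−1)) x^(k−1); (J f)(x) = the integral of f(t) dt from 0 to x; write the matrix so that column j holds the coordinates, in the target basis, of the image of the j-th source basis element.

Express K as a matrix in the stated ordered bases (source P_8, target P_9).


image of 1: x + 1
image of x: (1/2)x^2 + 3x + 2
image of x^2: (1/3)x^3 + 9x^2 + x + 1
image of x^3: (1/4)x^4 + 27x^3 + 6x^2 + 3x + 1
image of x^4: (1/5)x^5 + 81x^4 - x^3 + 6x^2 + 4x + 1
image of x^5: (1/6)x^6 + 243x^5 + 16x^4 + 10x^3 + 10x^2 + 5x + 1
image of x^6: (1/7)x^7 + 729x^6 - 15x^5 + 15x^4 + 20x^3 + 15x^2 + 6x + 1
image of x^7: (1/8)x^8 + 2187x^7 + 50x^6 + 21x^5 + 35x^4 + 35x^3 + 21x^2 + 7x + 1
image of x^8: (1/9)x^9 + 6561x^8 - 77x^7 + 28x^6 + 56x^5 + 70x^4 + 56x^3 + 28x^2 + 8x + 1
each image's coordinates form column j of the matrix

the matrix is [[1, 2, 1, 1, 1, 1, 1, 1, 1]; [1, 3, 1, 3, 4, 5, 6, 7, 8]; [0, 1/2, 9, 6, 6, 10, 15, 21, 28]; [0, 0, 1/3, 27, -1, 10, 20, 35, 56]; [0, 0, 0, 1/4, 81, 16, 15, 35, 70]; [0, 0, 0, 0, 1/5, 243, -15, 21, 56]; [0, 0, 0, 0, 0, 1/6, 729, 50, 28]; [0, 0, 0, 0, 0, 0, 1/7, 2187, -77]; [0, 0, 0, 0, 0, 0, 0, 1/8, 6561]; [0, 0, 0, 0, 0, 0, 0, 0, 1/9]] (rows listed top to bottom)


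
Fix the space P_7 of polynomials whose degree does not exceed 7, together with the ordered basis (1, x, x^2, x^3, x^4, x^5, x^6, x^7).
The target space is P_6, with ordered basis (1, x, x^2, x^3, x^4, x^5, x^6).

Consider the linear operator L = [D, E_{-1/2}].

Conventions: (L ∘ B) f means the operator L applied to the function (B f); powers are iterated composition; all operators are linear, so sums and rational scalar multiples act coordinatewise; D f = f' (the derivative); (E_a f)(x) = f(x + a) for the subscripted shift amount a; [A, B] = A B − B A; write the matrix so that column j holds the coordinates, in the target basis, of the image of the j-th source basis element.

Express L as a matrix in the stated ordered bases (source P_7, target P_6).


the matrix is [[0, 0, 0, 0, 0, 0, 0, 0]; [0, 0, 0, 0, 0, 0, 0, 0]; [0, 0, 0, 0, 0, 0, 0, 0]; [0, 0, 0, 0, 0, 0, 0, 0]; [0, 0, 0, 0, 0, 0, 0, 0]; [0, 0, 0, 0, 0, 0, 0, 0]; [0, 0, 0, 0, 0, 0, 0, 0]] (rows listed top to bottom)

image of 1: 0
image of x: 0
image of x^2: 0
image of x^3: 0
image of x^4: 0
image of x^5: 0
image of x^6: 0
image of x^7: 0
each image's coordinates form column j of the matrix


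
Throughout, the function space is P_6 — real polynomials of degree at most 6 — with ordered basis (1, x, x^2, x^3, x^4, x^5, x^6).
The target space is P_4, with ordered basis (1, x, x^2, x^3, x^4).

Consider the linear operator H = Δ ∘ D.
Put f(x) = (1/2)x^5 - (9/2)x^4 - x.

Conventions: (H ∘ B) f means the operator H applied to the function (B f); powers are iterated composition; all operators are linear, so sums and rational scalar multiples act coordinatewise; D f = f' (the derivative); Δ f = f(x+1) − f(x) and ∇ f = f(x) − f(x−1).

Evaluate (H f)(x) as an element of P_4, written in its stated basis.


D f = (5/2)x^4 - 18x^3 - 1
Δ D f = 10x^3 - 39x^2 - 44x - 31/2

the result is g(x) = 10x^3 - 39x^2 - 44x - 31/2


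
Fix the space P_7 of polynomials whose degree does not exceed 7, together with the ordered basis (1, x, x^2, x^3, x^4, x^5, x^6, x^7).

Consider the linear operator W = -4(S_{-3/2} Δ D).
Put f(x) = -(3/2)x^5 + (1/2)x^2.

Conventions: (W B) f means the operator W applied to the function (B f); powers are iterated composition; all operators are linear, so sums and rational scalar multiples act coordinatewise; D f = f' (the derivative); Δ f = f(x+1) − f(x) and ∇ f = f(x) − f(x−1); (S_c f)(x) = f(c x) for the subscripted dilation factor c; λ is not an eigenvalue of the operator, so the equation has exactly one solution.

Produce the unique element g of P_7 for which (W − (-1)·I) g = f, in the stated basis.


write g with unknown coordinates in the stated basis and equate coefficients in (W − (-1)·I) g = f
solving from the highest basis element down gives g = -(3/2)x^5 + 405x^3 - (809/2)x^2 - 14400x + 1594
check: W g = -405x^3 + 405x^2 + 14400x - 1594
so W g − (-1)·g = -(3/2)x^5 + (1/2)x^2 = f ✓

the image equals g(x) = -(3/2)x^5 + 405x^3 - (809/2)x^2 - 14400x + 1594


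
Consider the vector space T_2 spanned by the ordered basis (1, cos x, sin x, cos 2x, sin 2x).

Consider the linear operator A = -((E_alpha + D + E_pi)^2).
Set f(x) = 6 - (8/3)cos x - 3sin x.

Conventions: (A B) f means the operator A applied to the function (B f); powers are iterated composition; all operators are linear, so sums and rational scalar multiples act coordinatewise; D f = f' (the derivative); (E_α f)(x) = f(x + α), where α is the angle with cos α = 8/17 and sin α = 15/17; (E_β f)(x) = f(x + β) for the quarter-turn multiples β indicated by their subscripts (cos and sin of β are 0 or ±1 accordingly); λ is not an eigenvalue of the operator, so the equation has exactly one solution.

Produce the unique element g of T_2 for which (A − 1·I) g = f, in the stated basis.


write g with unknown coordinates in the stated basis and equate coefficients in (A − 1·I) g = f
solving from the highest basis element down gives g = -6/5 - (4/657)cos x - (583/438)sin x
check: A g = 24/5 - (1756/657)cos x - (1897/438)sin x
so A g − 1·g = 6 - (8/3)cos x - 3sin x = f ✓

the image equals g(x) = -6/5 - (4/657)cos x - (583/438)sin x


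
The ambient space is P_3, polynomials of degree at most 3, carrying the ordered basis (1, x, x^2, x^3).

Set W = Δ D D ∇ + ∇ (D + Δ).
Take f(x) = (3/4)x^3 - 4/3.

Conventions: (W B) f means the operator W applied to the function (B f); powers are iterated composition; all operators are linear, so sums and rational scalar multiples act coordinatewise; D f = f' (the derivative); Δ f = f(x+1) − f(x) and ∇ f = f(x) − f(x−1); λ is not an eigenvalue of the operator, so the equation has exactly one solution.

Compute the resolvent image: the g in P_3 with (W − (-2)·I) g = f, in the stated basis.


write g with unknown coordinates in the stated basis and equate coefficients in (W − (-2)·I) g = f
solving from the highest basis element down gives g = (3/8)x^3 - (9/4)x - 5/48
check: W g = (9/2)x - 9/8
so W g − (-2)·g = (3/4)x^3 - 4/3 = f ✓

the result is g(x) = (3/8)x^3 - (9/4)x - 5/48


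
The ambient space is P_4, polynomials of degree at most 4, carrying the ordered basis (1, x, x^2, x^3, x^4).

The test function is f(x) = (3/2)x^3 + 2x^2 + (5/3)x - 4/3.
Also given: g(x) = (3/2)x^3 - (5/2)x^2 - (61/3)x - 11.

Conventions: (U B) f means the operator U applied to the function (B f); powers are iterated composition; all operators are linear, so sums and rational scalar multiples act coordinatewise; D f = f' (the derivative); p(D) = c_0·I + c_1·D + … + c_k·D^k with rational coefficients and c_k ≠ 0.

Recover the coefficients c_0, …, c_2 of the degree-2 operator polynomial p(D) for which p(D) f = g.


D^0 f = (3/2)x^3 + 2x^2 + (5/3)x - 4/3
D^1 f = (9/2)x^2 + 4x + 5/3
D^2 f = 9x + 4
matching coefficients of g against c_0 f + c_1 Df + … from the top degree down determines the c_i
solution: c_0 = 1, c_1 = -1, c_2 = -2

c_0 = 1, c_1 = -1, c_2 = -2


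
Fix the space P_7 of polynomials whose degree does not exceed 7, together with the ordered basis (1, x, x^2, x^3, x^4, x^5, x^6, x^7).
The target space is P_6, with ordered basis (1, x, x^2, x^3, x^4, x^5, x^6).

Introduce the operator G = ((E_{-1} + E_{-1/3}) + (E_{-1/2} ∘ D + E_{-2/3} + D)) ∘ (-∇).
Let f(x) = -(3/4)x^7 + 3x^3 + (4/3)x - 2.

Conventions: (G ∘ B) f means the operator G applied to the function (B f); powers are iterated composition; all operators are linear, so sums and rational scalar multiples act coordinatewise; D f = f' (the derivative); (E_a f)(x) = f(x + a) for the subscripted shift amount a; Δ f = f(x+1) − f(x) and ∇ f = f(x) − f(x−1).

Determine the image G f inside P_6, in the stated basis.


the result is g(x) = (63/4)x^6 - (189/4)x^5 + (245/2)x^4 - (455/2)x^3 + (9199/36)x^2 - (50569/288)x + 347179/7776

∇ f = -(21/4)x^6 + (63/4)x^5 - (105/4)x^4 + (105/4)x^3 - (27/4)x^2 - (15/4)x + 43/12
(-∇) f = (21/4)x^6 - (63/4)x^5 + (105/4)x^4 - (105/4)x^3 + (27/4)x^2 + (15/4)x - 43/12
E_{-1} (-∇) f = (21/4)x^6 - (189/4)x^5 + (735/4)x^4 - (1575/4)x^3 + (1917/4)x^2 - (1215/4)x + 875/12
E_{-1/3} (-∇) f = (21/4)x^6 - (105/4)x^5 + (245/4)x^4 - (2975/36)x^3 + (2063/36)x^2 - (1565/108)x - 2639/972
(E_{-1} + E_{-1/3}) (-∇) f = (21/2)x^6 - (147/2)x^5 + 245x^4 - (8575/18)x^3 + (4829/9)x^2 - (17185/54)x + 17059/243
D (-∇) f = (63/2)x^5 - (315/4)x^4 + 105x^3 - (315/4)x^2 + (27/2)x + 15/4
E_{-1/2} D (-∇) f = (63/2)x^5 - (315/2)x^4 + (1365/4)x^3 - (1575/4)x^2 + (7047/32)x - 1335/32
E_{-2/3} (-∇) f = (21/4)x^6 - (147/4)x^5 + (455/4)x^4 - (7105/36)x^3 + (6893/36)x^2 - (9835/108)x + 12067/972
D (-∇) f = (63/2)x^5 - (315/4)x^4 + 105x^3 - (315/4)x^2 + (27/2)x + 15/4
(E_{-1/2} ∘ D + E_{-2/3} + D) (-∇) f = (21/4)x^6 + (105/4)x^5 - (245/2)x^4 + (2240/9)x^3 - (10117/36)x^2 + (123253/864)x - 198709/7776
((E_{-1} + E_{-1/3}) + (E_{-1/2} ∘ D + E_{-2/3} + D)) (-∇) f = (63/4)x^6 - (189/4)x^5 + (245/2)x^4 - (455/2)x^3 + (9199/36)x^2 - (50569/288)x + 347179/7776


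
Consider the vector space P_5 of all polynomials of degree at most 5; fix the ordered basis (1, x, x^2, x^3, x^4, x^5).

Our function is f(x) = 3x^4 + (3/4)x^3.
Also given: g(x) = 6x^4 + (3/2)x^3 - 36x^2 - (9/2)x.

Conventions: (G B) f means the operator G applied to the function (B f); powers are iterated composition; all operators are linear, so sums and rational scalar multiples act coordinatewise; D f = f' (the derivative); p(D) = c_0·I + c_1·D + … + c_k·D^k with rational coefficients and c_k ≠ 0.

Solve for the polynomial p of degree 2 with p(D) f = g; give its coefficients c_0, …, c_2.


p(D) = 2·I − D^2, i.e. c_0 = 2, c_1 = 0, c_2 = -1

D^0 f = 3x^4 + (3/4)x^3
D^1 f = 12x^3 + (9/4)x^2
D^2 f = 36x^2 + (9/2)x
matching coefficients of g against c_0 f + c_1 Df + … from the top degree down determines the c_i
solution: c_0 = 2, c_1 = 0, c_2 = -1


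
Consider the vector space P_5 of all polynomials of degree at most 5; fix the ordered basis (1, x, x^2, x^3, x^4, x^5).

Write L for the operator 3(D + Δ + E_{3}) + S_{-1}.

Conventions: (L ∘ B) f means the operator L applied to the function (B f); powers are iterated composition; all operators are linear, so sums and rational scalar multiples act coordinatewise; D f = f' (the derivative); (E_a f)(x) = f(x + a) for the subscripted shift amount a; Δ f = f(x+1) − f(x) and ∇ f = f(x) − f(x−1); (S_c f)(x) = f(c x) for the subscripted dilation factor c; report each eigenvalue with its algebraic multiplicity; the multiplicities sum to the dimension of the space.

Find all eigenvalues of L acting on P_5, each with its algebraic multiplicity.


image of 1: 4
image of x: 2x + 15
image of x^2: 4x^2 + 30x + 30
image of x^3: 2x^3 + 45x^2 + 90x + 84
image of x^4: 4x^4 + 60x^3 + 180x^2 + 336x + 246
image of x^5: 2x^5 + 75x^4 + 300x^3 + 840x^2 + 1230x + 732
the matrix is upper triangular; its diagonal is (4, 2, 4, 2, 4, 2)
for a triangular matrix the eigenvalues are the diagonal entries, with algebraic multiplicity their repetition count

λ = 2 (multiplicity 3), λ = 4 (multiplicity 3)


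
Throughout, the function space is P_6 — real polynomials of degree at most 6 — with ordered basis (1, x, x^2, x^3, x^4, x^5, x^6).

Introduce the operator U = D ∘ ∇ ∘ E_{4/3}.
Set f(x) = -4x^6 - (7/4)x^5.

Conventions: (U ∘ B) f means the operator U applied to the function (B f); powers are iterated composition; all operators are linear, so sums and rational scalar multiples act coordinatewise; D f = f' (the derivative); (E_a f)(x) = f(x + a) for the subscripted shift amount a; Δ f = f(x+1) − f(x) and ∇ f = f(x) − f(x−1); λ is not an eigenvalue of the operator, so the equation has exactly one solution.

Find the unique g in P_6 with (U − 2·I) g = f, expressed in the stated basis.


the result is g(x) = 2x^6 + (7/8)x^5 + 30x^4 + (435/4)x^3 + (2735/8)x^2 + (6670/9)x + 37723/48

write g with unknown coordinates in the stated basis and equate coefficients in (U − 2·I) g = f
solving from the highest basis element down gives g = 2x^6 + (7/8)x^5 + 30x^4 + (435/4)x^3 + (2735/8)x^2 + (6670/9)x + 37723/48
check: U g = 60x^4 + (435/2)x^3 + (2735/4)x^2 + (13340/9)x + 37723/24
so U g − 2·g = -4x^6 - (7/4)x^5 = f ✓


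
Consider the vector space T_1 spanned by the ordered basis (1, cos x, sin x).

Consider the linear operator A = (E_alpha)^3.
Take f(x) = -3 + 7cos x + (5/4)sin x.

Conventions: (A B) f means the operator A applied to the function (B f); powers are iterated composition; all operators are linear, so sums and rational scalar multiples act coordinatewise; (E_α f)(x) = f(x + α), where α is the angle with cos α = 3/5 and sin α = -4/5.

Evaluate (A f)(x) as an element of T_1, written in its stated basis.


the result is g(x) = -3 - (874/125)cos x + (647/500)sin x

E_alpha f = -3 + (16/5)cos x + (127/20)sin x
E_alpha E_alpha f = -3 - (79/25)cos x + (637/100)sin x
E_alpha E_alpha E_alpha f = -3 - (874/125)cos x + (647/500)sin x


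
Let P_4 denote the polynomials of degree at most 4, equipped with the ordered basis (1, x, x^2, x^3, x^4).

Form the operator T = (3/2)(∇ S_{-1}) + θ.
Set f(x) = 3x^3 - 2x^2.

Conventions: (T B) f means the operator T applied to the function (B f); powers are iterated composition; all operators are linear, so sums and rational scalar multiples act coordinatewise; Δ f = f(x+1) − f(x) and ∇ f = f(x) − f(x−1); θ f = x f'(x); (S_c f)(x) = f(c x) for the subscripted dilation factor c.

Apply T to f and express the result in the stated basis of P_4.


g(x) = 9x^3 - (35/2)x^2 + (15/2)x - 3/2

S_{-1} f = -3x^3 - 2x^2
∇ S_{-1} f = -9x^2 + 5x - 1
((3/2)(∇ S_{-1})) f = -(27/2)x^2 + (15/2)x - 3/2
θ f = 9x^3 - 4x^2
((3/2)(∇ S_{-1}) + θ) f = 9x^3 - (35/2)x^2 + (15/2)x - 3/2


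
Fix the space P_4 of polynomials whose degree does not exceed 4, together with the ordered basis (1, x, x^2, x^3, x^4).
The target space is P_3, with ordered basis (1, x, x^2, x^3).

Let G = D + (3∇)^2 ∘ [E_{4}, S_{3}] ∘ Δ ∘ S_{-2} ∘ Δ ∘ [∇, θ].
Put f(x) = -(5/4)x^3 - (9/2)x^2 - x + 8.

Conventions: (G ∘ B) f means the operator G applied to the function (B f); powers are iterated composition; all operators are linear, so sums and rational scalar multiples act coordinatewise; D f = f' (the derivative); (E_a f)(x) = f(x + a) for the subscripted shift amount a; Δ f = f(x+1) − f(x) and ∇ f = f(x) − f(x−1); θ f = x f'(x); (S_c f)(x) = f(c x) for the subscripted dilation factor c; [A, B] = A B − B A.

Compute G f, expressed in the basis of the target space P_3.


D f = -(15/4)x^2 - 9x - 1
θ f = -(15/4)x^3 - 9x^2 - x
∇ θ f = -(45/4)x^2 - (27/4)x + 17/4
∇ f = -(15/4)x^2 - (21/4)x + 9/4
θ ∇ f = -(15/2)x^2 - (21/4)x
[∇, θ] f = -(15/4)x^2 - (3/2)x + 17/4
Δ [∇, θ] f = -(15/2)x - 21/4
S_{-2} Δ [∇, θ] f = 15x - 21/4
Δ S_{-2} Δ [∇, θ] f = 15
S_{3} (Δ ∘ S_{-2} ∘ Δ ∘ [∇, θ]) f = 15
E_{4} S_{3} (Δ ∘ S_{-2} ∘ Δ ∘ [∇, θ]) f = 15
E_{4} (Δ ∘ S_{-2} ∘ Δ ∘ [∇, θ]) f = 15
S_{3} E_{4} (Δ ∘ S_{-2} ∘ Δ ∘ [∇, θ]) f = 15
[E_{4}, S_{3}] (Δ ∘ S_{-2} ∘ Δ ∘ [∇, θ]) f = 0
∇ [E_{4}, S_{3}] (Δ ∘ S_{-2} ∘ Δ ∘ [∇, θ]) f = 0
(3∇) [E_{4}, S_{3}] (Δ ∘ S_{-2} ∘ Δ ∘ [∇, θ]) f = 0
∇ (3∇) [E_{4}, S_{3}] (Δ ∘ S_{-2} ∘ Δ ∘ [∇, θ]) f = 0
(3∇) (3∇) [E_{4}, S_{3}] (Δ ∘ S_{-2} ∘ Δ ∘ [∇, θ]) f = 0
(D + (3∇)^2 ∘ [E_{4}, S_{3}] ∘ Δ ∘ S_{-2} ∘ Δ ∘ [∇, θ]) f = -(15/4)x^2 - 9x - 1

the image equals g(x) = -(15/4)x^2 - 9x - 1


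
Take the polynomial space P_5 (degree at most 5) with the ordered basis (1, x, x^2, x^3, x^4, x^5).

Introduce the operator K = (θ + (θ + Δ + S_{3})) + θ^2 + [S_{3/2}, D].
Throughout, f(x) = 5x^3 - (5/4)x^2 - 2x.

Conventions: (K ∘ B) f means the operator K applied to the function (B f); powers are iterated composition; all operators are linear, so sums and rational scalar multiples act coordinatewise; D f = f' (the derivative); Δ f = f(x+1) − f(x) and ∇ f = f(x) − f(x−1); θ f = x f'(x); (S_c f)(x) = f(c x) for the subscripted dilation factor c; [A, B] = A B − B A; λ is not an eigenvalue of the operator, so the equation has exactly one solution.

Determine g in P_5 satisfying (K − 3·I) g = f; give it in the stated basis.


write g with unknown coordinates in the stated basis and equate coefficients in (K − 3·I) g = f
solving from the highest basis element down gives g = (5/39)x^3 - (125/1456)x^2 - (2273/2912)x - 6079/34944
check: K g = (70/13)x^3 - (2195/1456)x^2 - (12643/2912)x - 6079/11648
so K g − 3·g = 5x^3 - (5/4)x^2 - 2x = f ✓

the result is g(x) = (5/39)x^3 - (125/1456)x^2 - (2273/2912)x - 6079/34944


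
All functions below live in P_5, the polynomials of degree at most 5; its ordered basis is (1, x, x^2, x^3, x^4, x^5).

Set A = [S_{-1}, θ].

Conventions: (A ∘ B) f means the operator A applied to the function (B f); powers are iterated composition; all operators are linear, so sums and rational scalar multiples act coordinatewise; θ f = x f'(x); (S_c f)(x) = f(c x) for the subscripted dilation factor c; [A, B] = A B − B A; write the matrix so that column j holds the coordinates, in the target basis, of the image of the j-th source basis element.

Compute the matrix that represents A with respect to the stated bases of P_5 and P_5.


the matrix is [[0, 0, 0, 0, 0, 0]; [0, 0, 0, 0, 0, 0]; [0, 0, 0, 0, 0, 0]; [0, 0, 0, 0, 0, 0]; [0, 0, 0, 0, 0, 0]; [0, 0, 0, 0, 0, 0]] (rows listed top to bottom)

image of 1: 0
image of x: 0
image of x^2: 0
image of x^3: 0
image of x^4: 0
image of x^5: 0
each image's coordinates form column j of the matrix


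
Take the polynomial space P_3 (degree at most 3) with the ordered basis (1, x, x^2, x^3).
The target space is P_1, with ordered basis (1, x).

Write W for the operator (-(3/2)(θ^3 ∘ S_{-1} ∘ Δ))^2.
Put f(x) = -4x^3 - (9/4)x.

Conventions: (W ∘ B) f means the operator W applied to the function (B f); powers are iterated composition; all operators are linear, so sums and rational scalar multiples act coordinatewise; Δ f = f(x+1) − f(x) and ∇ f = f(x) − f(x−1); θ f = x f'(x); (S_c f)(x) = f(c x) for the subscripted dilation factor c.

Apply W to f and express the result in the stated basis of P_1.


the result is g(x) = 432x

Δ f = -12x^2 - 12x - 25/4
S_{-1} Δ f = -12x^2 + 12x - 25/4
θ S_{-1} Δ f = -24x^2 + 12x
θ θ S_{-1} Δ f = -48x^2 + 12x
θ θ θ S_{-1} Δ f = -96x^2 + 12x
(-(3/2)(θ^3 ∘ S_{-1} ∘ Δ)) f = 144x^2 - 18x
Δ (-(3/2)(θ^3 ∘ S_{-1} ∘ Δ)) f = 288x + 126
S_{-1} Δ (-(3/2)(θ^3 ∘ S_{-1} ∘ Δ)) f = -288x + 126
θ S_{-1} Δ (-(3/2)(θ^3 ∘ S_{-1} ∘ Δ)) f = -288x
θ θ S_{-1} Δ (-(3/2)(θ^3 ∘ S_{-1} ∘ Δ)) f = -288x
θ θ θ S_{-1} Δ (-(3/2)(θ^3 ∘ S_{-1} ∘ Δ)) f = -288x
(-(3/2)(θ^3 ∘ S_{-1} ∘ Δ)) (-(3/2)(θ^3 ∘ S_{-1} ∘ Δ)) f = 432x


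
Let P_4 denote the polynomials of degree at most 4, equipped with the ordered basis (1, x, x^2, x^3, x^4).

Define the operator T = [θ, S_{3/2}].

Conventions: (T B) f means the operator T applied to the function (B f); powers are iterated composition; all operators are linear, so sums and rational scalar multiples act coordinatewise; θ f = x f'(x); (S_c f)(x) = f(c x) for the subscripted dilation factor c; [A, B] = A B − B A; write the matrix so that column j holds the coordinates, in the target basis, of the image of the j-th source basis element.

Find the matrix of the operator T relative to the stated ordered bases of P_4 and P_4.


image of 1: 0
image of x: 0
image of x^2: 0
image of x^3: 0
image of x^4: 0
each image's coordinates form column j of the matrix

the matrix is [[0, 0, 0, 0, 0]; [0, 0, 0, 0, 0]; [0, 0, 0, 0, 0]; [0, 0, 0, 0, 0]; [0, 0, 0, 0, 0]] (rows listed top to bottom)
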